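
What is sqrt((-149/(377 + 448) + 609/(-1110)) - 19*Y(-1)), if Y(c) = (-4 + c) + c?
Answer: sqrt(16886867118)/12210 ≈ 10.643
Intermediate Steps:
Y(c) = -4 + 2*c
sqrt((-149/(377 + 448) + 609/(-1110)) - 19*Y(-1)) = sqrt((-149/(377 + 448) + 609/(-1110)) - 19*(-4 + 2*(-1))) = sqrt((-149/825 + 609*(-1/1110)) - 19*(-4 - 2)) = sqrt((-149*1/825 - 203/370) - 19*(-6)) = sqrt((-149/825 - 203/370) + 114) = sqrt(-44521/61050 + 114) = sqrt(6915179/61050) = sqrt(16886867118)/12210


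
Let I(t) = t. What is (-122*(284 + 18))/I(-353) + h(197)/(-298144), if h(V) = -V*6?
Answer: 5492617391/52622416 ≈ 104.38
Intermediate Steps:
h(V) = -6*V
(-122*(284 + 18))/I(-353) + h(197)/(-298144) = -122*(284 + 18)/(-353) - 6*197/(-298144) = -122*302*(-1/353) - 1182*(-1/298144) = -36844*(-1/353) + 591/149072 = 36844/353 + 591/149072 = 5492617391/52622416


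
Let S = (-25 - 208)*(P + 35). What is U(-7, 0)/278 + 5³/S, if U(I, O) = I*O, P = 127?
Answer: -125/37746 ≈ -0.0033116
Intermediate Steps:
S = -37746 (S = (-25 - 208)*(127 + 35) = -233*162 = -37746)
U(-7, 0)/278 + 5³/S = -7*0/278 + 5³/(-37746) = 0*(1/278) + 125*(-1/37746) = 0 - 125/37746 = -125/37746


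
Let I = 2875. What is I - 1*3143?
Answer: -268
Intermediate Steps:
I - 1*3143 = 2875 - 1*3143 = 2875 - 3143 = -268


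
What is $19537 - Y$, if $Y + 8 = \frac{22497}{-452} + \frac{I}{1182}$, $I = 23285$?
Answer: $\frac{5229128257}{267132} \approx 19575.0$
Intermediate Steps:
$Y = - \frac{10170373}{267132}$ ($Y = -8 + \left(\frac{22497}{-452} + \frac{23285}{1182}\right) = -8 + \left(22497 \left(- \frac{1}{452}\right) + 23285 \cdot \frac{1}{1182}\right) = -8 + \left(- \frac{22497}{452} + \frac{23285}{1182}\right) = -8 - \frac{8033317}{267132} = - \frac{10170373}{267132} \approx -38.072$)
$19537 - Y = 19537 - - \frac{10170373}{267132} = 19537 + \frac{10170373}{267132} = \frac{5229128257}{267132}$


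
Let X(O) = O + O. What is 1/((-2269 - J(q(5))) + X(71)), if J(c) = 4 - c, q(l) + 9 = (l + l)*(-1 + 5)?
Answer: -1/2100 ≈ -0.00047619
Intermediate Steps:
q(l) = -9 + 8*l (q(l) = -9 + (l + l)*(-1 + 5) = -9 + (2*l)*4 = -9 + 8*l)
X(O) = 2*O
1/((-2269 - J(q(5))) + X(71)) = 1/((-2269 - (4 - (-9 + 8*5))) + 2*71) = 1/((-2269 - (4 - (-9 + 40))) + 142) = 1/((-2269 - (4 - 1*31)) + 142) = 1/((-2269 - (4 - 31)) + 142) = 1/((-2269 - 1*(-27)) + 142) = 1/((-2269 + 27) + 142) = 1/(-2242 + 142) = 1/(-2100) = -1/2100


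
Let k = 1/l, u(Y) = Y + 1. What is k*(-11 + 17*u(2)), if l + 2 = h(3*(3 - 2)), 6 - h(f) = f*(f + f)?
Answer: -20/7 ≈ -2.8571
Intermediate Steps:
u(Y) = 1 + Y
h(f) = 6 - 2*f² (h(f) = 6 - f*(f + f) = 6 - f*2*f = 6 - 2*f²)
l = -14 (l = -2 + (6 - 2*9*(3 - 2)²) = -2 + (6 - 2*(3*1)²) = -2 + (6 - 2*3²) = -2 + (6 - 2*9) = -2 + (6 - 18) = -2 - 12 = -14)
k = -1/14 (k = 1/(-14) = -1/14 ≈ -0.071429)
k*(-11 + 17*u(2)) = -(-11 + 17*(1 + 2))/14 = -(-11 + 17*3)/14 = -(-11 + 51)/14 = -1/14*40 = -20/7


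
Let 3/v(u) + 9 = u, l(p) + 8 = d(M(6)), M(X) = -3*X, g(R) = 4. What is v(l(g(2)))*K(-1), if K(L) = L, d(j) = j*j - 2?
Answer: -3/305 ≈ -0.0098361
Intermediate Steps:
d(j) = -2 + j**2 (d(j) = j**2 - 2 = -2 + j**2)
l(p) = 314 (l(p) = -8 + (-2 + (-3*6)**2) = -8 + (-2 + (-18)**2) = -8 + (-2 + 324) = -8 + 322 = 314)
v(u) = 3/(-9 + u)
v(l(g(2)))*K(-1) = (3/(-9 + 314))*(-1) = (3/305)*(-1) = -3/305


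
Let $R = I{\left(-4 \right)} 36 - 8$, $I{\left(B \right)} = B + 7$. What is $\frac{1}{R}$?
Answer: $\frac{1}{100} \approx 0.01$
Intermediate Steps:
$I{\left(B \right)} = 7 + B$
$R = 100$ ($R = \left(7 - 4\right) 36 - 8 = 3 \cdot 36 - 8 = 108 - 8 = 100$)
$\frac{1}{R} = \frac{1}{100}$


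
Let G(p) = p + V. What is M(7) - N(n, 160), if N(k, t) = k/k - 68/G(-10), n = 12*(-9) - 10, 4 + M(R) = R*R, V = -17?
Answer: 1120/27 ≈ 41.482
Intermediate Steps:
G(p) = -17 + p (G(p) = p - 17 = -17 + p)
M(R) = -4 + R² (M(R) = -4 + R*R = -4 + R²)
n = -118 (n = -108 - 10 = -118)
N(k, t) = 95/27 (N(k, t) = k/k - 68/(-17 - 10) = 1 - 68/(-27) = 1 - 68*(-1/27) = 1 + 68/27 = 95/27)
M(7) - N(n, 160) = (-4 + 7²) - 1*95/27 = (-4 + 49) - 95/27 = 45 - 95/27 = 1120/27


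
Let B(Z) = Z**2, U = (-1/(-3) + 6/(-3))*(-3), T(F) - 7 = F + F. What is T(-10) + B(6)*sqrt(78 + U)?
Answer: -13 + 36*sqrt(83) ≈ 314.98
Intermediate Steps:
T(F) = 7 + 2*F (T(F) = 7 + (F + F) = 7 + 2*F)
U = 5 (U = (-1*(-1/3) + 6*(-1/3))*(-3) = (1/3 - 2)*(-3) = -5/3*(-3) = 5)
T(-10) + B(6)*sqrt(78 + U) = (7 + 2*(-10)) + 6**2*sqrt(78 + 5) = (7 - 20) + 36*sqrt(83) = -13 + 36*sqrt(83)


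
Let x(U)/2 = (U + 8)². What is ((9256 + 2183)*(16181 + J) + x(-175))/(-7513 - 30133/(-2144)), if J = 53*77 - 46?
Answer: -495921354688/16077739 ≈ -30845.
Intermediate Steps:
J = 4035 (J = 4081 - 46 = 4035)
x(U) = 2*(8 + U)² (x(U) = 2*(U + 8)² = 2*(8 + U)²)
((9256 + 2183)*(16181 + J) + x(-175))/(-7513 - 30133/(-2144)) = ((9256 + 2183)*(16181 + 4035) + 2*(8 - 175)²)/(-7513 - 30133/(-2144)) = (11439*20216 + 2*(-167)²)/(-7513 - 30133*(-1/2144)) = (231250824 + 2*27889)/(-7513 + 30133/2144) = (231250824 + 55778)/(-16077739/2144) = 231306602*(-2144/16077739) = -495921354688/16077739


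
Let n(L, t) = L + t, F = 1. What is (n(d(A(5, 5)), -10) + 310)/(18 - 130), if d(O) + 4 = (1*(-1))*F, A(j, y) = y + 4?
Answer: -295/112 ≈ -2.6339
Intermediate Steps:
A(j, y) = 4 + y
d(O) = -5 (d(O) = -4 + (1*(-1))*1 = -4 - 1*1 = -4 - 1 = -5)
(n(d(A(5, 5)), -10) + 310)/(18 - 130) = ((-5 - 10) + 310)/(18 - 130) = (-15 + 310)/(-112) = 295*(-1/112) = -295/112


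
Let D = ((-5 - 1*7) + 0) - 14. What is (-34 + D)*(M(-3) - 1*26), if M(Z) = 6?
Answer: 1200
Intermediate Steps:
D = -26 (D = ((-5 - 7) + 0) - 14 = (-12 + 0) - 14 = -12 - 14 = -26)
(-34 + D)*(M(-3) - 1*26) = (-34 - 26)*(6 - 1*26) = -60*(6 - 26) = -60*(-20) = 1200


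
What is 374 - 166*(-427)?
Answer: 71256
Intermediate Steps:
374 - 166*(-427) = 374 + 70882 = 71256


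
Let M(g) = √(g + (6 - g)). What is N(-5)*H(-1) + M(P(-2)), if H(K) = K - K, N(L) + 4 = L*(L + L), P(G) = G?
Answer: √6 ≈ 2.4495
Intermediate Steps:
N(L) = -4 + 2*L² (N(L) = -4 + L*(L + L) = -4 + L*(2*L) = -4 + 2*L²)
H(K) = 0
M(g) = √6
N(-5)*H(-1) + M(P(-2)) = (-4 + 2*(-5)²)*0 + √6 = (-4 + 2*25)*0 + √6 = (-4 + 50)*0 + √6 = 46*0 + √6 = 0 + √6 = √6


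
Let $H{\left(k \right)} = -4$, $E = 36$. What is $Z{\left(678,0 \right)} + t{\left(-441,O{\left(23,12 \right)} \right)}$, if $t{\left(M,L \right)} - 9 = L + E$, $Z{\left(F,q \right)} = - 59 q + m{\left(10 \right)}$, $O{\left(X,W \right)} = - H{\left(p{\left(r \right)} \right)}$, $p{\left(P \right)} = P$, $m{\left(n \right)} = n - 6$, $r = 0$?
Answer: $53$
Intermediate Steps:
$m{\left(n \right)} = -6 + n$ ($m{\left(n \right)} = n - 6 = -6 + n$)
$O{\left(X,W \right)} = 4$ ($O{\left(X,W \right)} = \left(-1\right) \left(-4\right) = 4$)
$Z{\left(F,q \right)} = 4 - 59 q$ ($Z{\left(F,q \right)} = - 59 q + \left(-6 + 10\right) = - 59 q + 4 = 4 - 59 q$)
$t{\left(M,L \right)} = 45 + L$ ($t{\left(M,L \right)} = 9 + \left(L + 36\right) = 9 + \left(36 + L\right) = 45 + L$)
$Z{\left(678,0 \right)} + t{\left(-441,O{\left(23,12 \right)} \right)} = \left(4 - 0\right) + \left(45 + 4\right) = \left(4 + 0\right) + 49 = 4 + 49 = 53$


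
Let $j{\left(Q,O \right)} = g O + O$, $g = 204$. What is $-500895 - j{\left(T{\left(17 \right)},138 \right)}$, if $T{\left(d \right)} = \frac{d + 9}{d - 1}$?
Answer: $-529185$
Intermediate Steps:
$T{\left(d \right)} = \frac{9 + d}{-1 + d}$
$j{\left(Q,O \right)} = 205 O$ ($j{\left(Q,O \right)} = 204 O + O = 205 O$)
$-500895 - j{\left(T{\left(17 \right)},138 \right)} = -500895 - 205 \cdot 138 = -500895 - 28290 = -529185$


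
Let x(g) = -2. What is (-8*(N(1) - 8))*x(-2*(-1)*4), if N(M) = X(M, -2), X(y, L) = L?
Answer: -160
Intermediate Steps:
N(M) = -2
(-8*(N(1) - 8))*x(-2*(-1)*4) = -8*(-2 - 8)*(-2) = -8*(-10)*(-2) = 80*(-2) = -160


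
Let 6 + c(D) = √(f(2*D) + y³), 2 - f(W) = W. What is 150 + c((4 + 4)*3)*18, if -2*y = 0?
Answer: 42 + 18*I*√46 ≈ 42.0 + 122.08*I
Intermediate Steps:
f(W) = 2 - W
y = 0 (y = -½*0 = 0)
c(D) = -6 + √(2 - 2*D) (c(D) = -6 + √((2 - 2*D) + 0³) = -6 + √((2 - 2*D) + 0) = -6 + √(2 - 2*D))
150 + c((4 + 4)*3)*18 = 150 + (-6 + √(2 - 2*(4 + 4)*3))*18 = 150 + (-6 + √(2 - 16*3))*18 = 150 + (-6 + √(2 - 2*24))*18 = 150 + (-6 + √(2 - 48))*18 = 150 + (-6 + √(-46))*18 = 150 + (-6 + I*√46)*18 = 150 + (-108 + 18*I*√46) = 42 + 18*I*√46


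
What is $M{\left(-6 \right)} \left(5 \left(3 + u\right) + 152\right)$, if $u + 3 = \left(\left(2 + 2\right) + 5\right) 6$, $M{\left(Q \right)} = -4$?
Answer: $-1688$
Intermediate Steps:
$u = 51$ ($u = -3 + \left(\left(2 + 2\right) + 5\right) 6 = -3 + \left(4 + 5\right) 6 = -3 + 9 \cdot 6 = -3 + 54 = 51$)
$M{\left(-6 \right)} \left(5 \left(3 + u\right) + 152\right) = - 4 \left(5 \left(3 + 51\right) + 152\right) = - 4 \left(5 \cdot 54 + 152\right) = - 4 \left(270 + 152\right) = \left(-4\right) 422 = -1688$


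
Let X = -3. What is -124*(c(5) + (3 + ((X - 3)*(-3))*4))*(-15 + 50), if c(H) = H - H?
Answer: -325500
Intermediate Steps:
c(H) = 0
-124*(c(5) + (3 + ((X - 3)*(-3))*4))*(-15 + 50) = -124*(0 + (3 + ((-3 - 3)*(-3))*4))*(-15 + 50) = -124*(0 + (3 - 6*(-3)*4))*35 = -124*(0 + (3 + 18*4))*35 = -124*(0 + (3 + 72))*35 = -124*(0 + 75)*35 = -9300*35 = -124*2625 = -325500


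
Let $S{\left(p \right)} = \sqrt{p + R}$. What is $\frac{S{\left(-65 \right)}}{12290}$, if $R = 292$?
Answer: $\frac{\sqrt{227}}{12290} \approx 0.0012259$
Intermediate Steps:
$S{\left(p \right)} = \sqrt{292 + p}$ ($S{\left(p \right)} = \sqrt{p + 292} = \sqrt{292 + p}$)
$\frac{S{\left(-65 \right)}}{12290} = \frac{\sqrt{292 - 65}}{12290} = \sqrt{227} \cdot \frac{1}{12290} = \frac{\sqrt{227}}{12290}$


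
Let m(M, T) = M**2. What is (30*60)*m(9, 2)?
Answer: 145800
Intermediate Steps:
(30*60)*m(9, 2) = (30*60)*9**2 = 1800*81 = 145800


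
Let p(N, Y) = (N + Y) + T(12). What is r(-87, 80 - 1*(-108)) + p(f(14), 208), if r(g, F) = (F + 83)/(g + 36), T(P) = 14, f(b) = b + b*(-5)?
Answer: 8195/51 ≈ 160.69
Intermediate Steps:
f(b) = -4*b (f(b) = b - 5*b = -4*b)
p(N, Y) = 14 + N + Y (p(N, Y) = (N + Y) + 14 = 14 + N + Y)
r(g, F) = (83 + F)/(36 + g)
r(-87, 80 - 1*(-108)) + p(f(14), 208) = (83 + (80 - 1*(-108)))/(36 - 87) + (14 - 4*14 + 208) = (83 + (80 + 108))/(-51) + (14 - 56 + 208) = -(83 + 188)/51 + 166 = -1/51*271 + 166 = -271/51 + 166 = 8195/51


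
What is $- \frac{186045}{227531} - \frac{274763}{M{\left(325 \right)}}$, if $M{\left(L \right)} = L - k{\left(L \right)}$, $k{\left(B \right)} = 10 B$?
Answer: $\frac{61972918528}{665528175} \approx 93.118$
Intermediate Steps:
$M{\left(L \right)} = - 9 L$ ($M{\left(L \right)} = L - 10 L = - 9 L$)
$- \frac{186045}{227531} - \frac{274763}{M{\left(325 \right)}} = - \frac{186045}{227531} - \frac{274763}{\left(-9\right) 325} = \left(-186045\right) \frac{1}{227531} - \frac{274763}{-2925} = - \frac{186045}{227531} - - \frac{274763}{2925} = - \frac{186045}{227531} + \frac{274763}{2925} = \frac{61972918528}{665528175}$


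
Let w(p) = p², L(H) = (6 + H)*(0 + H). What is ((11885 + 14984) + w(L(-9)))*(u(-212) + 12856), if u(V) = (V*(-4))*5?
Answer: 471815408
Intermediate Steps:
L(H) = H*(6 + H) (L(H) = (6 + H)*H = H*(6 + H))
u(V) = -20*V (u(V) = -4*V*5 = -20*V)
((11885 + 14984) + w(L(-9)))*(u(-212) + 12856) = ((11885 + 14984) + (-9*(6 - 9))²)*(-20*(-212) + 12856) = (26869 + (-9*(-3))²)*(4240 + 12856) = (26869 + 27²)*17096 = (26869 + 729)*17096 = 27598*17096 = 471815408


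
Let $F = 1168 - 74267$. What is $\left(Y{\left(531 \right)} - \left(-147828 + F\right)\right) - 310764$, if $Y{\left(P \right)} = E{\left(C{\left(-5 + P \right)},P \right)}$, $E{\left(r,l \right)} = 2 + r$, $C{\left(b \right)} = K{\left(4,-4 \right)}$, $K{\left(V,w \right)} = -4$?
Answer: $-89839$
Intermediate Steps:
$C{\left(b \right)} = -4$
$F = -73099$
$Y{\left(P \right)} = -2$ ($Y{\left(P \right)} = 2 - 4 = -2$)
$\left(Y{\left(531 \right)} - \left(-147828 + F\right)\right) - 310764 = \left(-2 + \left(147828 - -73099\right)\right) - 310764 = \left(-2 + \left(147828 + 73099\right)\right) - 310764 = \left(-2 + 220927\right) - 310764 = 220925 - 310764 = -89839$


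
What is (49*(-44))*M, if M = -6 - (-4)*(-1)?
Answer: 21560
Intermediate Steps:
M = -10 (M = -6 - 1*4 = -6 - 4 = -10)
(49*(-44))*M = (49*(-44))*(-10) = -2156*(-10) = 21560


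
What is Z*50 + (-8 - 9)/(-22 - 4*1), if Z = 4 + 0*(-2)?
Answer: 5217/26 ≈ 200.65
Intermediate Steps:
Z = 4 (Z = 4 + 0 = 4)
Z*50 + (-8 - 9)/(-22 - 4*1) = 4*50 + (-8 - 9)/(-22 - 4*1) = 200 - 17/(-22 - 4) = 200 - 17/(-26) = 200 - 17*(-1/26) = 200 + 17/26 = 5217/26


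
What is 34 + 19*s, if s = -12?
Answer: -194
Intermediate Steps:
34 + 19*s = 34 + 19*(-12) = 34 - 228 = -194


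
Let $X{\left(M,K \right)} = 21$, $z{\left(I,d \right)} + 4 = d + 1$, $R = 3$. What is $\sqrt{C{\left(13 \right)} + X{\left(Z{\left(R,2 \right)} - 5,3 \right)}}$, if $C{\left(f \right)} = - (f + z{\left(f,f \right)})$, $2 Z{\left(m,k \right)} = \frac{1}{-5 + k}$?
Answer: $i \sqrt{2} \approx 1.4142 i$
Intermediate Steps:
$z{\left(I,d \right)} = -3 + d$ ($z{\left(I,d \right)} = -4 + \left(d + 1\right) = -4 + \left(1 + d\right) = -3 + d$)
$Z{\left(m,k \right)} = \frac{1}{2 \left(-5 + k\right)}$
$C{\left(f \right)} = 3 - 2 f$ ($C{\left(f \right)} = - (f + \left(-3 + f\right)) = - (-3 + 2 f) = 3 - 2 f$)
$\sqrt{C{\left(13 \right)} + X{\left(Z{\left(R,2 \right)} - 5,3 \right)}} = \sqrt{\left(3 - 26\right) + 21} = \sqrt{-23 + 21} = \sqrt{-2} = i \sqrt{2}$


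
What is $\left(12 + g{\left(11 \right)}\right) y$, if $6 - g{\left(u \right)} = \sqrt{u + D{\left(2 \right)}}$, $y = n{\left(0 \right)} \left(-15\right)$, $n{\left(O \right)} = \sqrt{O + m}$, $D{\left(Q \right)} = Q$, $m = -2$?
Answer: $15 i \sqrt{2} \left(-18 + \sqrt{13}\right) \approx - 305.35 i$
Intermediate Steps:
$n{\left(O \right)} = \sqrt{-2 + O}$ ($n{\left(O \right)} = \sqrt{O - 2} = \sqrt{-2 + O}$)
$y = - 15 i \sqrt{2}$ ($y = \sqrt{-2 + 0} \left(-15\right) = \sqrt{-2} \left(-15\right) = i \sqrt{2} \left(-15\right) = - 15 i \sqrt{2} \approx - 21.213 i$)
$g{\left(u \right)} = 6 - \sqrt{2 + u}$ ($g{\left(u \right)} = 6 - \sqrt{u + 2} = 6 - \sqrt{2 + u}$)
$\left(12 + g{\left(11 \right)}\right) y = \left(12 + \left(6 - \sqrt{2 + 11}\right)\right) \left(- 15 i \sqrt{2}\right) = \left(12 + \left(6 - \sqrt{13}\right)\right) \left(- 15 i \sqrt{2}\right) = \left(18 - \sqrt{13}\right) \left(- 15 i \sqrt{2}\right) = - 15 i \sqrt{2} \left(18 - \sqrt{13}\right)$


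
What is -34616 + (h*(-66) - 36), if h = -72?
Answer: -29900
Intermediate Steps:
-34616 + (h*(-66) - 36) = -34616 + (-72*(-66) - 36) = -34616 + (4752 - 36) = -34616 + 4716 = -29900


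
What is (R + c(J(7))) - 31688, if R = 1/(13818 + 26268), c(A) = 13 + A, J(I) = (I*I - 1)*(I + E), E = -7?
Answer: -1269724049/40086 ≈ -31675.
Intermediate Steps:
J(I) = (-1 + I**2)*(-7 + I) (J(I) = (I*I - 1)*(I - 7) = (I**2 - 1)*(-7 + I) = (-1 + I**2)*(-7 + I))
R = 1/40086 ≈ 2.4946e-5
(R + c(J(7))) - 31688 = (1/40086 + (13 + (7 + 7**3 - 1*7 - 7*7**2))) - 31688 = (1/40086 + (13 + (7 + 343 - 7 - 7*49))) - 31688 = (1/40086 + (13 + (7 + 343 - 7 - 343))) - 31688 = (1/40086 + (13 + 0)) - 31688 = (1/40086 + 13) - 31688 = 521119/40086 - 31688 = -1269724049/40086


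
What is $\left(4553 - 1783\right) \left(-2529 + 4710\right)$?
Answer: $6041370$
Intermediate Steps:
$\left(4553 - 1783\right) \left(-2529 + 4710\right) = 2770 \cdot 2181 = 6041370$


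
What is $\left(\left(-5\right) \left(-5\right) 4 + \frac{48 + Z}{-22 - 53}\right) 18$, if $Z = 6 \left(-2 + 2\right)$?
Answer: $\frac{44712}{25} \approx 1788.5$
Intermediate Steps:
$Z = 0$ ($Z = 6 \cdot 0 = 0$)
$\left(\left(-5\right) \left(-5\right) 4 + \frac{48 + Z}{-22 - 53}\right) 18 = \left(\left(-5\right) \left(-5\right) 4 + \frac{48 + 0}{-22 - 53}\right) 18 = \left(25 \cdot 4 + \frac{48}{-75}\right) 18 = \left(100 + 48 \left(- \frac{1}{75}\right)\right) 18 = \left(100 - \frac{16}{25}\right) 18 = \frac{2484}{25} \cdot 18 = \frac{44712}{25}$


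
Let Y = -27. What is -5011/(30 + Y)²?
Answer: -5011/9 ≈ -556.78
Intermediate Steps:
-5011/(30 + Y)² = -5011/(30 - 27)² = -5011/(3²) = -5011/9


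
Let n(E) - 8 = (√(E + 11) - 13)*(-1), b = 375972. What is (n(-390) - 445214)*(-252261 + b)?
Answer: -55075271223 - 123711*I*√379 ≈ -5.5075e+10 - 2.4084e+6*I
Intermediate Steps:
n(E) = 21 - √(11 + E) (n(E) = 8 + (√(E + 11) - 13)*(-1) = 8 + (√(11 + E) - 13)*(-1) = 8 + (-13 + √(11 + E))*(-1) = 8 + (13 - √(11 + E)) = 21 - √(11 + E))
(n(-390) - 445214)*(-252261 + b) = ((21 - √(11 - 390)) - 445214)*(-252261 + 375972) = ((21 - √(-379)) - 445214)*123711 = ((21 - I*√379) - 445214)*123711 = (-445193 - I*√379)*123711 = -55075271223 - 123711*I*√379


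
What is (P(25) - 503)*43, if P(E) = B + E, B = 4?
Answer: -20382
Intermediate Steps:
P(E) = 4 + E
(P(25) - 503)*43 = ((4 + 25) - 503)*43 = (29 - 503)*43 = -474*43 = -20382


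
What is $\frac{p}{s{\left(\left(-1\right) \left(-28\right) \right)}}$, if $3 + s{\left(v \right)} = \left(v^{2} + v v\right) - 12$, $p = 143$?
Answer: $\frac{143}{1553} \approx 0.09208$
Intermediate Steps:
$s{\left(v \right)} = -15 + 2 v^{2}$ ($s{\left(v \right)} = -3 - \left(12 - v^{2} - v v\right) = -3 + \left(\left(v^{2} + v^{2}\right) - 12\right) = -3 + \left(2 v^{2} - 12\right) = -3 + \left(-12 + 2 v^{2}\right) = -15 + 2 v^{2}$)
$\frac{p}{s{\left(\left(-1\right) \left(-28\right) \right)}} = \frac{143}{-15 + 2 \left(\left(-1\right) \left(-28\right)\right)^{2}} = \frac{143}{-15 + 2 \cdot 28^{2}} = \frac{143}{-15 + 2 \cdot 784} = \frac{143}{-15 + 1568} = \frac{143}{1553}$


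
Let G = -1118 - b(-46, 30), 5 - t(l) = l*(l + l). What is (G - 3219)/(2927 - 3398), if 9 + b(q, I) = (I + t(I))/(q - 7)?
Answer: 231149/24963 ≈ 9.2597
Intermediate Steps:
t(l) = 5 - 2*l**2 (t(l) = 5 - l*(l + l) = 5 - l*2*l = 5 - 2*l**2)
b(q, I) = -9 + (5 + I - 2*I**2)/(-7 + q) (b(q, I) = -9 + (I + (5 - 2*I**2))/(q - 7) = -9 + (5 + I - 2*I**2)/(-7 + q))
G = -60542/53 (G = -1118 - (68 + 30 - 9*(-46) - 2*30**2)/(-7 - 46) = -1118 - (68 + 30 + 414 - 2*900)/(-53) = -1118 - (-1)*(68 + 30 + 414 - 1800)/53 = -1118 - (-1)*(-1288)/53 = -1118 - 1*1288/53 = -1118 - 1288/53 = -60542/53 ≈ -1142.3)
(G - 3219)/(2927 - 3398) = (-60542/53 - 3219)/(2927 - 3398) = -231149/53/(-471) = -231149/53*(-1/471) = 231149/24963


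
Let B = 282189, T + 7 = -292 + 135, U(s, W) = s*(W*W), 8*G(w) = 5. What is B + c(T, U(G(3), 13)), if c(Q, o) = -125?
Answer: 282064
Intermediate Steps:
G(w) = 5/8 (G(w) = (1/8)*5 = 5/8)
U(s, W) = s*W**2
T = -164 (T = -7 + (-292 + 135) = -7 - 157 = -164)
B + c(T, U(G(3), 13)) = 282189 - 125 = 282064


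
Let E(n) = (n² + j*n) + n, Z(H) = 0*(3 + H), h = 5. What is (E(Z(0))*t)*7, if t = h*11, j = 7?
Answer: 0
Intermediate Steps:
t = 55 (t = 5*11 = 55)
Z(H) = 0
E(n) = n² + 8*n (E(n) = (n² + 7*n) + n = n² + 8*n)
(E(Z(0))*t)*7 = ((0*(8 + 0))*55)*7 = ((0*8)*55)*7 = (0*55)*7 = 0*7 = 0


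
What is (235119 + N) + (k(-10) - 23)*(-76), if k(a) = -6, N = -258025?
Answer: -20702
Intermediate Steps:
(235119 + N) + (k(-10) - 23)*(-76) = (235119 - 258025) + (-6 - 23)*(-76) = -22906 - 29*(-76) = -22906 + 2204 = -20702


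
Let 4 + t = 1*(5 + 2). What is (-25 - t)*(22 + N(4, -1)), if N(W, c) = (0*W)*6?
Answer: -616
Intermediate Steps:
t = 3 (t = -4 + 1*(5 + 2) = -4 + 1*7 = -4 + 7 = 3)
N(W, c) = 0 (N(W, c) = 0*6 = 0)
(-25 - t)*(22 + N(4, -1)) = (-25 - 1*3)*(22 + 0) = (-25 - 3)*22 = -28*22 = -616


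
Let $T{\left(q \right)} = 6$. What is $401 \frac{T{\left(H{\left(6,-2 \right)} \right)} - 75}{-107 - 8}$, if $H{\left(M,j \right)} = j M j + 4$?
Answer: $\frac{1203}{5} \approx 240.6$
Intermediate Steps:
$H{\left(M,j \right)} = 4 + M j^{2}$ ($H{\left(M,j \right)} = M j j + 4 = M j^{2} + 4 = 4 + M j^{2}$)
$401 \frac{T{\left(H{\left(6,-2 \right)} \right)} - 75}{-107 - 8} = 401 \frac{6 - 75}{-107 - 8} = 401 \left(- \frac{69}{-115}\right) = 401 \left(\left(-69\right) \left(- \frac{1}{115}\right)\right) = 401 \cdot \frac{3}{5} = \frac{1203}{5}$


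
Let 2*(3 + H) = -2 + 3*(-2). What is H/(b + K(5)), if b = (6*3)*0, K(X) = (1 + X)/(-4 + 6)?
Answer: -7/3 ≈ -2.3333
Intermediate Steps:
H = -7 (H = -3 + (-2 + 3*(-2))/2 = -3 + (-2 - 6)/2 = -3 + (½)*(-8) = -3 - 4 = -7)
K(X) = ½ + X/2 (K(X) = (1 + X)/2 = (1 + X)*(½) = ½ + X/2)
b = 0 (b = 18*0 = 0)
H/(b + K(5)) = -7/(0 + (½ + (½)*5)) = -7/(0 + (½ + 5/2)) = -7/(0 + 3) = -7/3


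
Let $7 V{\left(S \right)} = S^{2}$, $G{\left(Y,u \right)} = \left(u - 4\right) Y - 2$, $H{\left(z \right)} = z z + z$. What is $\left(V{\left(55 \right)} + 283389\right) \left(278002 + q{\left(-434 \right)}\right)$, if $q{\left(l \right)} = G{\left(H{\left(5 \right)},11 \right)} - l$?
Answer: $\frac{553595409712}{7} \approx 7.9085 \cdot 10^{10}$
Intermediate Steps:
$H{\left(z \right)} = z + z^{2}$ ($H{\left(z \right)} = z^{2} + z = z + z^{2}$)
$G{\left(Y,u \right)} = -2 + Y \left(-4 + u\right)$ ($G{\left(Y,u \right)} = \left(-4 + u\right) Y - 2 = Y \left(-4 + u\right) - 2 = -2 + Y \left(-4 + u\right)$)
$q{\left(l \right)} = 208 - l$ ($q{\left(l \right)} = \left(-2 - 4 \cdot 5 \left(1 + 5\right) + 5 \left(1 + 5\right) 11\right) - l = \left(-2 - 4 \cdot 5 \cdot 6 + 5 \cdot 6 \cdot 11\right) - l = \left(-2 - 120 + 30 \cdot 11\right) - l = \left(-2 - 120 + 330\right) - l = 208 - l$)
$V{\left(S \right)} = \frac{S^{2}}{7}$
$\left(V{\left(55 \right)} + 283389\right) \left(278002 + q{\left(-434 \right)}\right) = \left(\frac{55^{2}}{7} + 283389\right) \left(278002 + \left(208 - -434\right)\right) = \left(\frac{1}{7} \cdot 3025 + 283389\right) \left(278002 + \left(208 + 434\right)\right) = \left(\frac{3025}{7} + 283389\right) \left(278002 + 642\right) = \frac{1986748}{7} \cdot 278644 = \frac{553595409712}{7}$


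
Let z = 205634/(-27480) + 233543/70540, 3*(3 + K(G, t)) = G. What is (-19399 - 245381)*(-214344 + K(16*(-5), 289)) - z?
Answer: 1375367668128031159/24230490 ≈ 5.6762e+10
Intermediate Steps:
K(G, t) = -3 + G/3
z = -101095759/24230490 (z = 205634*(-1/27480) + 233543*(1/70540) = -102817/13740 + 233543/70540 = -101095759/24230490 ≈ -4.1723)
(-19399 - 245381)*(-214344 + K(16*(-5), 289)) - z = (-19399 - 245381)*(-214344 + (-3 + (16*(-5))/3)) - 1*(-101095759/24230490) = -264780*(-214344 + (-3 + (⅓)*(-80))) + 101095759/24230490 = -264780*(-214344 + (-3 - 80/3)) + 101095759/24230490 = -264780*(-214344 - 89/3) + 101095759/24230490 = -264780*(-643121/3) + 101095759/24230490 = 56761859460 + 101095759/24230490 = 1375367668128031159/24230490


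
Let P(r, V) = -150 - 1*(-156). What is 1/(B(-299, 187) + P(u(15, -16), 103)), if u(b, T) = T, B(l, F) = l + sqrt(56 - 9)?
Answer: -293/85802 - sqrt(47)/85802 ≈ -0.0034947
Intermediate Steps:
B(l, F) = l + sqrt(47)
P(r, V) = 6 (P(r, V) = -150 + 156 = 6)
1/(B(-299, 187) + P(u(15, -16), 103)) = 1/((-299 + sqrt(47)) + 6) = 1/(-293 + sqrt(47))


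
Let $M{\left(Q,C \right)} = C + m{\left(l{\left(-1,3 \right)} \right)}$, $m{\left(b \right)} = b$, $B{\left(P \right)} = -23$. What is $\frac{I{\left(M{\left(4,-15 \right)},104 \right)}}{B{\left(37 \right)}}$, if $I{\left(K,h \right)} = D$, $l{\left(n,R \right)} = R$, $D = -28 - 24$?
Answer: $\frac{52}{23} \approx 2.2609$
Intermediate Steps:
$D = -52$
$M{\left(Q,C \right)} = 3 + C$ ($M{\left(Q,C \right)} = C + 3 = 3 + C$)
$I{\left(K,h \right)} = -52$
$\frac{I{\left(M{\left(4,-15 \right)},104 \right)}}{B{\left(37 \right)}} = - \frac{52}{-23} = \left(-52\right) \left(- \frac{1}{23}\right) = \frac{52}{23}$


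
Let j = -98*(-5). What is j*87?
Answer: 42630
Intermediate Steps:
j = 490
j*87 = 490*87 = 42630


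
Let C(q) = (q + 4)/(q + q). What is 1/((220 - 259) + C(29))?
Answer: -58/2229 ≈ -0.026021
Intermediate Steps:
C(q) = (4 + q)/(2*q) (C(q) = (4 + q)/((2*q)) = (4 + q)*(1/(2*q)) = (4 + q)/(2*q))
1/((220 - 259) + C(29)) = 1/((220 - 259) + (½)*(4 + 29)/29) = 1/(-39 + (½)*(1/29)*33) = 1/(-39 + 33/58) = 1/(-2229/58) = -58/2229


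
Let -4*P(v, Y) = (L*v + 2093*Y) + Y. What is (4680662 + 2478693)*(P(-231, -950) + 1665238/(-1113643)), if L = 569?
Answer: 16908531363605609875/4454572 ≈ 3.7958e+12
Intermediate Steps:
P(v, Y) = -1047*Y/2 - 569*v/4 (P(v, Y) = -((569*v + 2093*Y) + Y)/4 = -(569*v + 2094*Y)/4 = -1047*Y/2 - 569*v/4)
(4680662 + 2478693)*(P(-231, -950) + 1665238/(-1113643)) = (4680662 + 2478693)*((-1047/2*(-950) - 569/4*(-231)) + 1665238/(-1113643)) = 7159355*((497325 + 131439/4) + 1665238*(-1/1113643)) = 7159355*(2120739/4 - 1665238/1113643) = 7159355*(2361739481225/4454572) = 16908531363605609875/4454572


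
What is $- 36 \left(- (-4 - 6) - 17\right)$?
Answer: $252$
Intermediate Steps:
$- 36 \left(- (-4 - 6) - 17\right) = - 36 \left(\left(-1\right) \left(-10\right) - 17\right) = - 36 \left(10 - 17\right) = \left(-36\right) \left(-7\right) = 252$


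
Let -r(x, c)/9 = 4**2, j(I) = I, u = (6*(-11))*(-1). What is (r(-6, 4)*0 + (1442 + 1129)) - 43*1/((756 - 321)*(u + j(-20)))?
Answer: 51445667/20010 ≈ 2571.0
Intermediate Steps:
u = 66 (u = -66*(-1) = 66)
r(x, c) = -144 (r(x, c) = -9*4**2 = -9*16 = -144)
(r(-6, 4)*0 + (1442 + 1129)) - 43*1/((756 - 321)*(u + j(-20))) = (-144*0 + (1442 + 1129)) - 43*1/((66 - 20)*(756 - 321)) = (0 + 2571) - 43/(435*46) = 2571 - 43/20010 = 51445667/20010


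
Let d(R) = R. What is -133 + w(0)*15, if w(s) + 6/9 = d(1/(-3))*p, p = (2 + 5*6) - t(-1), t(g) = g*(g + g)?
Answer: -293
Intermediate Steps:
t(g) = 2*g² (t(g) = g*(2*g) = 2*g²)
p = 30 (p = (2 + 5*6) - 2*(-1)² = (2 + 30) - 2 = 32 - 1*2 = 32 - 2 = 30)
w(s) = -32/3 (w(s) = -⅔ + 30/(-3) = -⅔ - ⅓*30 = -⅔ - 10 = -32/3)
-133 + w(0)*15 = -133 - 32/3*15 = -133 - 160 = -293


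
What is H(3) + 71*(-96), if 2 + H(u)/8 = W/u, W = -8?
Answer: -20560/3 ≈ -6853.3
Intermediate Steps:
H(u) = -16 - 64/u (H(u) = -16 + 8*(-8/u) = -16 - 64/u)
H(3) + 71*(-96) = (-16 - 64/3) + 71*(-96) = (-16 - 64*⅓) - 6816 = (-16 - 64/3) - 6816 = -112/3 - 6816 = -20560/3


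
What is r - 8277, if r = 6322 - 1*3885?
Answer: -5840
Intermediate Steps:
r = 2437 (r = 6322 - 3885 = 2437)
r - 8277 = 2437 - 8277 = -5840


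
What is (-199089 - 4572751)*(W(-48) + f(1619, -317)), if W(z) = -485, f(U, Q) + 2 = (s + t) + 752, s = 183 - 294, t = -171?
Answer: 81121280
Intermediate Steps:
s = -111
f(U, Q) = 468 (f(U, Q) = -2 + ((-111 - 171) + 752) = -2 + (-282 + 752) = -2 + 470 = 468)
(-199089 - 4572751)*(W(-48) + f(1619, -317)) = (-199089 - 4572751)*(-485 + 468) = -4771840*(-17) = 81121280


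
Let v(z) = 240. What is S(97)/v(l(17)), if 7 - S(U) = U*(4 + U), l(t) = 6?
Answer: -979/24 ≈ -40.792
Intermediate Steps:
S(U) = 7 - U*(4 + U)
S(97)/v(l(17)) = (7 - 1*97² - 4*97)/240 = (7 - 1*9409 - 388)*(1/240) = (7 - 9409 - 388)*(1/240) = -9790*1/240 = -979/24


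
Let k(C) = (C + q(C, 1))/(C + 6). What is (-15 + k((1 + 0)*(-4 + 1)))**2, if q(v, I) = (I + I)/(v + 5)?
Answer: 2209/9 ≈ 245.44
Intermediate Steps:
q(v, I) = 2*I/(5 + v) (q(v, I) = (2*I)/(5 + v) = 2*I/(5 + v))
k(C) = (C + 2/(5 + C))/(6 + C) (k(C) = (C + 2*1/(5 + C))/(C + 6) = (C + 2/(5 + C))/(6 + C))
(-15 + k((1 + 0)*(-4 + 1)))**2 = (-15 + (2 + ((1 + 0)*(-4 + 1))*(5 + (1 + 0)*(-4 + 1)))/((5 + (1 + 0)*(-4 + 1))*(6 + (1 + 0)*(-4 + 1))))**2 = (-15 + (2 + (1*(-3))*(5 + 1*(-3)))/((5 + 1*(-3))*(6 + 1*(-3))))**2 = (-15 + (2 - 3*(5 - 3))/((5 - 3)*(6 - 3)))**2 = (-15 + (2 - 3*2)/(2*3))**2 = (-15 + (1/2)*(1/3)*(2 - 6))**2 = (-15 + (1/2)*(1/3)*(-4))**2 = (-15 - 2/3)**2 = (-47/3)**2 = 2209/9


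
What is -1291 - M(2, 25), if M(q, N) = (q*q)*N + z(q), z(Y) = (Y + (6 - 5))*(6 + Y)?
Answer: -1415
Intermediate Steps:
z(Y) = (1 + Y)*(6 + Y) (z(Y) = (Y + 1)*(6 + Y) = (1 + Y)*(6 + Y))
M(q, N) = 6 + q² + 7*q + N*q² (M(q, N) = (q*q)*N + (6 + q² + 7*q) = q²*N + (6 + q² + 7*q) = N*q² + (6 + q² + 7*q) = 6 + q² + 7*q + N*q²)
-1291 - M(2, 25) = -1291 - (6 + 2² + 7*2 + 25*2²) = -1291 - (6 + 4 + 14 + 25*4) = -1291 - (6 + 4 + 14 + 100) = -1291 - 1*124 = -1291 - 124 = -1415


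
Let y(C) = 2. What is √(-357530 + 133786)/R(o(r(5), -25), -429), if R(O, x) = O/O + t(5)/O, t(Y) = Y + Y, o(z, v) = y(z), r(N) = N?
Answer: 8*I*√874/3 ≈ 78.836*I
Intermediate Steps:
o(z, v) = 2
t(Y) = 2*Y
R(O, x) = 1 + 10/O (R(O, x) = O/O + (2*5)/O = 1 + 10/O)
√(-357530 + 133786)/R(o(r(5), -25), -429) = √(-357530 + 133786)/(((10 + 2)/2)) = √(-223744)/(((½)*12)) = (16*I*√874)/6 = (16*I*√874)*(⅙) = 8*I*√874/3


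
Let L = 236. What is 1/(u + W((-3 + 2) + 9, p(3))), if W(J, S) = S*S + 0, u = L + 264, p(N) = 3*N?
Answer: 1/581 ≈ 0.0017212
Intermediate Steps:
u = 500 (u = 236 + 264 = 500)
W(J, S) = S² (W(J, S) = S² + 0 = S²)
1/(u + W((-3 + 2) + 9, p(3))) = 1/(500 + (3*3)²) = 1/(500 + 9²) = 1/(500 + 81) = 1/581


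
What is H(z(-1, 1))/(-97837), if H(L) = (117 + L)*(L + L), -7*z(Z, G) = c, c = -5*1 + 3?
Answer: -3284/4794013 ≈ -0.00068502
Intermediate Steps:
c = -2 (c = -5 + 3 = -2)
z(Z, G) = 2/7 (z(Z, G) = -1/7*(-2) = 2/7)
H(L) = 2*L*(117 + L) (H(L) = (117 + L)*(2*L) = 2*L*(117 + L))
H(z(-1, 1))/(-97837) = (2*(2/7)*(117 + 2/7))/(-97837) = (2*(2/7)*(821/7))*(-1/97837) = (3284/49)*(-1/97837) = -3284/4794013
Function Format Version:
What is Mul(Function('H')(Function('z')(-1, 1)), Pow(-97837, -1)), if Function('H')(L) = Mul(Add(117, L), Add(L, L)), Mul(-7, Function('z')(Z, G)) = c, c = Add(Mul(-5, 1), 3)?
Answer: Rational(-3284, 4794013) ≈ -0.00068502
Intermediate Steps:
c = -2 (c = Add(-5, 3) = -2)
Function('z')(Z, G) = Rational(2, 7) (Function('z')(Z, G) = Mul(Rational(-1, 7), -2) = Rational(2, 7))
Function('H')(L) = Mul(2, L, Add(117, L)) (Function('H')(L) = Mul(Add(117, L), Mul(2, L)) = Mul(2, L, Add(117, L)))
Mul(Function('H')(Function('z')(-1, 1)), Pow(-97837, -1)) = Mul(Mul(2, Rational(2, 7), Add(117, Rational(2, 7))), Pow(-97837, -1)) = Mul(Mul(2, Rational(2, 7), Rational(821, 7)), Rational(-1, 97837)) = Mul(Rational(3284, 49), Rational(-1, 97837)) = Rational(-3284, 4794013)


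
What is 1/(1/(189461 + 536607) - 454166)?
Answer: -726068/329755399287 ≈ -2.2018e-6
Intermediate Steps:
1/(1/(189461 + 536607) - 454166) = 1/(1/726068 - 454166) = 1/(-329755399287/726068) = -726068/329755399287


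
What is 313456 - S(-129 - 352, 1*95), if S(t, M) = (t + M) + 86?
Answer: 313756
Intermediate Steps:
S(t, M) = 86 + M + t (S(t, M) = (M + t) + 86 = 86 + M + t)
313456 - S(-129 - 352, 1*95) = 313456 - (86 + 1*95 + (-129 - 352)) = 313456 - (86 + 95 - 481) = 313456 - 1*(-300) = 313456 + 300 = 313756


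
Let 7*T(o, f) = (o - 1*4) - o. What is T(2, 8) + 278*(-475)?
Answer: -924354/7 ≈ -1.3205e+5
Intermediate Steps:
T(o, f) = -4/7 (T(o, f) = ((o - 1*4) - o)/7 = ((o - 4) - o)/7 = ((-4 + o) - o)/7 = (⅐)*(-4) = -4/7)
T(2, 8) + 278*(-475) = -4/7 + 278*(-475) = -4/7 - 132050 = -924354/7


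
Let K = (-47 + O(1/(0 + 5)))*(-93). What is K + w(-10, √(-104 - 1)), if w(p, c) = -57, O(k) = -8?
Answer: 5058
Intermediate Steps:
K = 5115 (K = (-47 - 8)*(-93) = -55*(-93) = 5115)
K + w(-10, √(-104 - 1)) = 5115 - 57 = 5058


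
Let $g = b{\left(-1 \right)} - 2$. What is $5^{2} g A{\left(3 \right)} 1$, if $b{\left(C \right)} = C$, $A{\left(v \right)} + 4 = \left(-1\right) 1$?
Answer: $375$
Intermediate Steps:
$A{\left(v \right)} = -5$ ($A{\left(v \right)} = -4 - 1 = -5$)
$g = -3$ ($g = -1 - 2 = -3$)
$5^{2} g A{\left(3 \right)} 1 = 5^{2} \left(-3\right) \left(\left(-5\right) 1\right) = 25 \left(-3\right) \left(-5\right) = \left(-75\right) \left(-5\right) = 375$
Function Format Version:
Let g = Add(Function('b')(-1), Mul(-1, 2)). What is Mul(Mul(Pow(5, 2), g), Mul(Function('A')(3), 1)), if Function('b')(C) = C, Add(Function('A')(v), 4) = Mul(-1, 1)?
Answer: 375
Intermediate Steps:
Function('A')(v) = -5 (Function('A')(v) = Add(-4, Mul(-1, 1)) = Add(-4, -1) = -5)
g = -3 (g = Add(-1, Mul(-1, 2)) = Add(-1, -2) = -3)
Mul(Mul(Pow(5, 2), g), Mul(Function('A')(3), 1)) = Mul(Mul(Pow(5, 2), -3), Mul(-5, 1)) = Mul(Mul(25, -3), -5) = Mul(-75, -5) = 375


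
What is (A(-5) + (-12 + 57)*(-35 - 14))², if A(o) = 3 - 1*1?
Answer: 4853209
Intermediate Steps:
A(o) = 2 (A(o) = 3 - 1 = 2)
(A(-5) + (-12 + 57)*(-35 - 14))² = (2 + (-12 + 57)*(-35 - 14))² = (2 + 45*(-49))² = (2 - 2205)² = (-2203)² = 4853209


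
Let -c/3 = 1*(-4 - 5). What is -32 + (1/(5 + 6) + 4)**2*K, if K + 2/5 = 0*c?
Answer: -4682/121 ≈ -38.694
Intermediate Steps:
c = 27 (c = -3*(-4 - 5) = -3*(-9) = 27)
K = -2/5 (K = -2/5 + 0*27 = -2/5 + 0 = -2/5 ≈ -0.40000)
-32 + (1/(5 + 6) + 4)**2*K = -32 + (1/(5 + 6) + 4)**2*(-2/5) = -32 + (1/11 + 4)**2*(-2/5) = -32 + (45/11)**2*(-2/5) = -32 + (2025/121)*(-2/5) = -32 - 810/121 = -4682/121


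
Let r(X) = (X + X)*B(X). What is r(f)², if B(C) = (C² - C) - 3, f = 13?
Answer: 15824484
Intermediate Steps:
B(C) = -3 + C² - C
r(X) = 2*X*(-3 + X² - X) (r(X) = (X + X)*(-3 + X² - X) = (2*X)*(-3 + X² - X) = 2*X*(-3 + X² - X))
r(f)² = (2*13*(-3 + 13² - 1*13))² = (2*13*(-3 + 169 - 13))² = (2*13*153)² = 3978² = 15824484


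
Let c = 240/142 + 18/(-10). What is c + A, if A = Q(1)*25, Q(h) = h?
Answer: 8836/355 ≈ 24.890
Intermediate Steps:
c = -39/355 (c = 240*(1/142) + 18*(-⅒) = 120/71 - 9/5 = -39/355 ≈ -0.10986)
A = 25 (A = 1*25 = 25)
c + A = -39/355 + 25 = 8836/355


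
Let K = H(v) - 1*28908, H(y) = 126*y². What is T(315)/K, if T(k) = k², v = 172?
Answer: 3675/136988 ≈ 0.026827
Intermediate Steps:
K = 3698676 (K = 126*172² - 1*28908 = 126*29584 - 28908 = 3727584 - 28908 = 3698676)
T(315)/K = 315²/3698676 = 99225*(1/3698676) = 3675/136988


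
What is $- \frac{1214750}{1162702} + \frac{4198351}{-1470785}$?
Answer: $- \frac{3334033591576}{855042330535} \approx -3.8993$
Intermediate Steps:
$- \frac{1214750}{1162702} + \frac{4198351}{-1470785} = \left(-1214750\right) \frac{1}{1162702} + 4198351 \left(- \frac{1}{1470785}\right) = - \frac{607375}{581351} - \frac{4198351}{1470785} = - \frac{3334033591576}{855042330535}$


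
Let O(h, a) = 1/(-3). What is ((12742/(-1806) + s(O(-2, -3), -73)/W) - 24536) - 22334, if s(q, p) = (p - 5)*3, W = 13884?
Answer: -7534739327/160734 ≈ -46877.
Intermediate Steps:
O(h, a) = -⅓
s(q, p) = -15 + 3*p (s(q, p) = (-5 + p)*3 = -15 + 3*p)
((12742/(-1806) + s(O(-2, -3), -73)/W) - 24536) - 22334 = ((12742/(-1806) + (-15 + 3*(-73))/13884) - 24536) - 22334 = ((12742*(-1/1806) + (-15 - 219)*(1/13884)) - 24536) - 22334 = ((-6371/903 - 234*1/13884) - 24536) - 22334 = ((-6371/903 - 3/178) - 24536) - 22334 = (-1136747/160734 - 24536) - 22334 = -3944906171/160734 - 22334 = -7534739327/160734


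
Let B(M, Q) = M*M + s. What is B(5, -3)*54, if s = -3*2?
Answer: 1026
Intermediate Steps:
s = -6
B(M, Q) = -6 + M**2 (B(M, Q) = M*M - 6 = M**2 - 6 = -6 + M**2)
B(5, -3)*54 = (-6 + 5**2)*54 = (-6 + 25)*54 = 19*54 = 1026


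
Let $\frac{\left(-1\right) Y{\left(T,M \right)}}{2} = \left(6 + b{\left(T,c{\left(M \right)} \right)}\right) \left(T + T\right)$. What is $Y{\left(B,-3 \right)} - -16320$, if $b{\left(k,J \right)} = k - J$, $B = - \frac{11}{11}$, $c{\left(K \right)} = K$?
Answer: $16352$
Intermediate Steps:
$B = -1$ ($B = \left(-11\right) \frac{1}{11} = -1$)
$Y{\left(T,M \right)} = - 4 T \left(6 + T - M\right)$ ($Y{\left(T,M \right)} = - 2 \left(6 - \left(M - T\right)\right) \left(T + T\right) = - 2 \left(6 + T - M\right) 2 T = - 2 \cdot 2 T \left(6 + T - M\right) = - 4 T \left(6 + T - M\right)$)
$Y{\left(B,-3 \right)} - -16320 = 4 \left(-1\right) \left(-6 - 3 - -1\right) - -16320 = 4 \left(-1\right) \left(-6 - 3 + 1\right) + 16320 = 4 \left(-1\right) \left(-8\right) + 16320 = 32 + 16320 = 16352$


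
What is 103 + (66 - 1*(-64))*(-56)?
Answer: -7177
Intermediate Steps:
103 + (66 - 1*(-64))*(-56) = 103 + (66 + 64)*(-56) = 103 + 130*(-56) = 103 - 7280 = -7177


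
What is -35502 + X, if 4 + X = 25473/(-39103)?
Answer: -1388416591/39103 ≈ -35507.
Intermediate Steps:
X = -181885/39103 (X = -4 + 25473/(-39103) = -4 + 25473*(-1/39103) = -4 - 25473/39103 = -181885/39103 ≈ -4.6514)
-35502 + X = -35502 - 181885/39103 = -1388416591/39103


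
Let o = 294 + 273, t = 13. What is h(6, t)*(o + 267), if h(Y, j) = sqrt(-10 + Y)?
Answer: 1668*I ≈ 1668.0*I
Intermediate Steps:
o = 567
h(6, t)*(o + 267) = sqrt(-10 + 6)*(567 + 267) = sqrt(-4)*834 = (2*I)*834 = 1668*I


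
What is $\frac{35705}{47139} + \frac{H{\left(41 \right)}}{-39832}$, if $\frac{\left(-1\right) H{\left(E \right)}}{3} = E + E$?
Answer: $\frac{716898877}{938820324} \approx 0.76362$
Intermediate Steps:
$H{\left(E \right)} = - 6 E$ ($H{\left(E \right)} = - 3 \left(E + E\right) = - 3 \cdot 2 E = - 6 E$)
$\frac{35705}{47139} + \frac{H{\left(41 \right)}}{-39832} = \frac{35705}{47139} + \frac{\left(-6\right) 41}{-39832} = 35705 \cdot \frac{1}{47139} - - \frac{123}{19916} = \frac{35705}{47139} + \frac{123}{19916} = \frac{716898877}{938820324}$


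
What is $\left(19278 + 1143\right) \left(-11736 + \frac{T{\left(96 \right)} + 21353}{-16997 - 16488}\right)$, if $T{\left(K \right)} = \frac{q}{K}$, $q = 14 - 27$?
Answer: $- \frac{51363070784049}{214304} \approx -2.3967 \cdot 10^{8}$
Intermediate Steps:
$q = -13$
$T{\left(K \right)} = - \frac{13}{K}$
$\left(19278 + 1143\right) \left(-11736 + \frac{T{\left(96 \right)} + 21353}{-16997 - 16488}\right) = \left(19278 + 1143\right) \left(-11736 + \frac{- \frac{13}{96} + 21353}{-16997 - 16488}\right) = 20421 \left(-11736 + \frac{\left(-13\right) \frac{1}{96} + 21353}{-33485}\right) = 20421 \left(-11736 + \left(- \frac{13}{96} + 21353\right) \left(- \frac{1}{33485}\right)\right) = 20421 \left(-11736 + \frac{2049875}{96} \left(- \frac{1}{33485}\right)\right) = 20421 \left(-11736 - \frac{409975}{642912}\right) = 20421 \left(- \frac{7545625207}{642912}\right) = - \frac{51363070784049}{214304}$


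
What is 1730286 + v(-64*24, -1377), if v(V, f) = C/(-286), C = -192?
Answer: 247430994/143 ≈ 1.7303e+6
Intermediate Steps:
v(V, f) = 96/143 (v(V, f) = -192/(-286) = -192*(-1/286) = 96/143)
1730286 + v(-64*24, -1377) = 1730286 + 96/143 = 247430994/143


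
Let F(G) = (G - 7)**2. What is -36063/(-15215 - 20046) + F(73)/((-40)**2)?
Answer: 52824429/14104400 ≈ 3.7452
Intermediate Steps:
F(G) = (-7 + G)**2
-36063/(-15215 - 20046) + F(73)/((-40)**2) = -36063/(-15215 - 20046) + (-7 + 73)**2/((-40)**2) = -36063/(-35261) + 66**2/1600 = -36063*(-1/35261) + 4356*(1/1600) = 36063/35261 + 1089/400 = 52824429/14104400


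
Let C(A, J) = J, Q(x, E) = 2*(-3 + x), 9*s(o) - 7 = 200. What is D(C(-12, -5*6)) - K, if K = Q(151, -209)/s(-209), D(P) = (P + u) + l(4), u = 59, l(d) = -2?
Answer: 325/23 ≈ 14.130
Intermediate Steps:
s(o) = 23 (s(o) = 7/9 + (1/9)*200 = 7/9 + 200/9 = 23)
Q(x, E) = -6 + 2*x
D(P) = 57 + P (D(P) = (P + 59) - 2 = (59 + P) - 2 = 57 + P)
K = 296/23 (K = (-6 + 2*151)/23 = (-6 + 302)*(1/23) = 296*(1/23) = 296/23 ≈ 12.870)
D(C(-12, -5*6)) - K = (57 - 5*6) - 1*296/23 = (57 - 30) - 296/23 = 27 - 296/23 = 325/23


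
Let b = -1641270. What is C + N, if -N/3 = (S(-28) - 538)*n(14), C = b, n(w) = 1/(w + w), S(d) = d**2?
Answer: -22978149/14 ≈ -1.6413e+6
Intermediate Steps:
n(w) = 1/(2*w)
C = -1641270
N = -369/14 (N = -3*((-28)**2 - 538)*(1/2)/14 = -3*(784 - 538)*(1/2)*(1/14) = -738/28 = -3*123/14 = -369/14 ≈ -26.357)
C + N = -1641270 - 369/14 = -22978149/14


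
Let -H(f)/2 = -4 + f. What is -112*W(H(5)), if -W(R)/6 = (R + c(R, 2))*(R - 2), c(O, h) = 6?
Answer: -10752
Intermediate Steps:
H(f) = 8 - 2*f (H(f) = -2*(-4 + f) = 8 - 2*f)
W(R) = -6*(-2 + R)*(6 + R) (W(R) = -6*(R + 6)*(R - 2) = -6*(6 + R)*(-2 + R) = -6*(-2 + R)*(6 + R))
-112*W(H(5)) = -112*(72 - 24*(8 - 2*5) - 6*(8 - 2*5)**2) = -112*(72 - 24*(8 - 10) - 6*(8 - 10)**2) = -112*(72 - 24*(-2) - 6*(-2)**2) = -112*(72 + 48 - 6*4) = -112*(72 + 48 - 24) = -112*96 = -10752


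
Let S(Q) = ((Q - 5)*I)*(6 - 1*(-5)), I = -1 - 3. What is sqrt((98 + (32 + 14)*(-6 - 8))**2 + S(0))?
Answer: 4*sqrt(18646) ≈ 546.20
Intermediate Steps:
I = -4
S(Q) = 220 - 44*Q (S(Q) = ((Q - 5)*(-4))*(6 - 1*(-5)) = ((-5 + Q)*(-4))*(6 + 5) = (20 - 4*Q)*11 = 220 - 44*Q)
sqrt((98 + (32 + 14)*(-6 - 8))**2 + S(0)) = sqrt((98 + (32 + 14)*(-6 - 8))**2 + (220 - 44*0)) = sqrt((98 + 46*(-14))**2 + (220 + 0)) = sqrt((98 - 644)**2 + 220) = sqrt((-546)**2 + 220) = sqrt(298116 + 220) = sqrt(298336) = 4*sqrt(18646)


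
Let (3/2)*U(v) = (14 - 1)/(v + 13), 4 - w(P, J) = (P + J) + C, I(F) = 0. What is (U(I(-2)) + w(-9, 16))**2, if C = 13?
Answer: 2116/9 ≈ 235.11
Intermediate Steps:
w(P, J) = -9 - J - P (w(P, J) = 4 - ((P + J) + 13) = 4 - ((J + P) + 13) = 4 - (13 + J + P) = 4 + (-13 - J - P) = -9 - J - P)
U(v) = 26/(3*(13 + v)) (U(v) = 2*((14 - 1)/(v + 13))/3 = 2*(13/(13 + v))/3 = 26/(3*(13 + v)))
(U(I(-2)) + w(-9, 16))**2 = (26/(3*(13 + 0)) + (-9 - 1*16 - 1*(-9)))**2 = ((26/3)/13 + (-9 - 16 + 9))**2 = ((26/3)*(1/13) - 16)**2 = (2/3 - 16)**2 = (-46/3)**2 = 2116/9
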